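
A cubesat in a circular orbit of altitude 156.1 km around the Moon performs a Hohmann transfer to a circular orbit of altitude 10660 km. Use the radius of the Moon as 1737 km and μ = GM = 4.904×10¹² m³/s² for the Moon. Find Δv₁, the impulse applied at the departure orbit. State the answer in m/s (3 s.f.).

r₁ = 1737 + 156.1 = 1893.1 km = 1.8931×10⁶ m.
r₂ = 1737 + 10660 = 12397 km = 1.2397×10⁷ m.
Transfer ellipse a_t = (r₁ + r₂)/2 = 7.145×10⁶ m.
At r₁: circular v_c1 = √(μ/r₁) = 1609 m/s; transfer-perilune v_p = √[μ(2/r₁ − 1/a_t)] = 2120 m/s.
Δv₁ = v_p − v_c1 = 510.5 m/s.

Δv ≈ 511 m/s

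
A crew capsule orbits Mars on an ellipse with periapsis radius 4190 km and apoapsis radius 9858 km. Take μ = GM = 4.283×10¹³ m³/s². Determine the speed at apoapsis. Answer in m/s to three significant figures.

Semi-major axis a = (r_p + r_a)/2 = 7024.0 km = 7.024×10⁶ m.
Vis-viva: v² = μ(2/r − 1/a) = 4.283×10¹³ × (2.029×10⁻⁷ − 1.424×10⁻⁷) = 2.592×10⁶ m²/s².
v = 1610 m/s.

v ≈ 1610 m/s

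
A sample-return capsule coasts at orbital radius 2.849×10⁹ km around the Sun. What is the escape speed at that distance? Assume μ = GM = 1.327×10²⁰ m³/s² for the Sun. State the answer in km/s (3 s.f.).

r = 2.849×10⁹ km = 2.849×10¹² m.
Escape speed v_esc = √(2μ/r) = √(2 × 1.327×10²⁰ / 2.849×10¹²) = √(9.316×10⁷) = 9652 m/s.
= 9.652 km/s.

v_esc ≈ 9.65 km/s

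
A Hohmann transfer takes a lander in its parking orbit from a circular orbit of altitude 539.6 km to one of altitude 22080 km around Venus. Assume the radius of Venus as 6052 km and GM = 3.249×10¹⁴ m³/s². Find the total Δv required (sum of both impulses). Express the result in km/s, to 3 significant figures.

r₁ = 6052 + 539.6 = 6591.6 km = 6.5916×10⁶ m.
r₂ = 6052 + 22080 = 28132 km = 2.8132×10⁷ m.
Transfer ellipse a_t = (r₁ + r₂)/2 = 1.736×10⁷ m.
At r₁: circular v_c1 = √(μ/r₁) = 7021 m/s; transfer-periapsis v_p = √[μ(2/r₁ − 1/a_t)] = 8937 m/s.
Δv₁ = v_p − v_c1 = 1916 m/s.
At r₂: circular v_c2 = √(μ/r₂) = 3398 m/s; transfer-apoapsis v_a = √[μ(2/r₂ − 1/a_t)] = 2094 m/s.
Δv₂ = v_c2 − v_a = 1304 m/s.
Total Δv = Δv₁ + Δv₂ = 3221 m/s = 3.221 km/s.

Δv_total ≈ 3.22 km/s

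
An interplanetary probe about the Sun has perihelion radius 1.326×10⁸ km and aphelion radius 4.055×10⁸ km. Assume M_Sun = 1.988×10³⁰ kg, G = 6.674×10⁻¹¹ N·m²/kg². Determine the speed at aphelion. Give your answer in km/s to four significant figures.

μ = GM = 6.674×10⁻¹¹ × 1.988×10³⁰ = 1.327×10²⁰ m³/s².
Semi-major axis a = (r_p + r_a)/2 = 2.6905×10⁸ km = 2.690×10¹¹ m.
Vis-viva: v² = μ(2/r − 1/a) = 1.327×10²⁰ × (4.932×10⁻¹² − 3.717×10⁻¹²) = 1.613×10⁸ m²/s².
v = 12700 m/s = 12.70 km/s.

v ≈ 12.70 km/s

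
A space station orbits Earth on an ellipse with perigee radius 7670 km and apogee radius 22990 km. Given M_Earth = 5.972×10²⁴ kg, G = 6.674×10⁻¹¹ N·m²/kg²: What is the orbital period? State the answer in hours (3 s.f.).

T ≈ 5.25 hours

μ = GM = 6.674×10⁻¹¹ × 5.972×10²⁴ = 3.986×10¹⁴ m³/s².
Semi-major axis a = (r_p + r_a)/2 = (7670.0 + 22990)/2 = 15330 km = 1.533×10⁷ m.
By Kepler's third law T = 2π√(a³/μ) = 2π × 3.006×10³ = 1.889×10⁴ s.
= 5.247 hours.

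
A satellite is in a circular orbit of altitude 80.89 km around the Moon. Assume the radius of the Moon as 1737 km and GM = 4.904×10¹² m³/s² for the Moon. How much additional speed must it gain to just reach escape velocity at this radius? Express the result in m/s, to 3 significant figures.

r = 1737 + 80.89 = 1817.9 km = 1.8179×10⁶ m.
Circular speed v_c = √(μ/r) = 1642 m/s.
Escape speed v_esc = √(2μ/r) = √2 × v_c = 2323 m/s.
Δv = v_esc − v_c = 680.3 m/s.

Δv ≈ 680 m/s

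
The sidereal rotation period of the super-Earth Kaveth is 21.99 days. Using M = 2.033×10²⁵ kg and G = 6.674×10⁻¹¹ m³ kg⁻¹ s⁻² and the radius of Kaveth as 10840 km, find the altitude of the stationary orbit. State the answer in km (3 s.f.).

μ = GM = 6.674×10⁻¹¹ × 2.033×10²⁵ = 1.357×10¹⁵ m³/s².
T = 21.99 days = 1.900×10⁶ s.
A synchronous orbit has period T, so by Kepler's third law a = (μT²/4π²)^(1/3).
μT²/4π² = 1.357×10¹⁵ × (1.900×10⁶)² / 39.48 = 1.241×10²⁶ m³.
a = 4.987×10⁸ m = 4.9875×10⁵ km.
Altitude h = a − R = 4.9875×10⁵ − 10840 = 4.8791×10⁵ km.

h_sync ≈ 4.88×10⁵ km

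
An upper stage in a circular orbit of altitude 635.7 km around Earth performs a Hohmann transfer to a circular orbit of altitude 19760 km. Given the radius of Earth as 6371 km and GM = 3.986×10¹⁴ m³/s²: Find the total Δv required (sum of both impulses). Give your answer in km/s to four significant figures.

Δv_total ≈ 3.295 km/s

r₁ = 6371 + 635.7 = 7006.7 km = 7.0067×10⁶ m.
r₂ = 6371 + 19760 = 26131 km = 2.6131×10⁷ m.
Transfer ellipse a_t = (r₁ + r₂)/2 = 1.657×10⁷ m.
At r₁: circular v_c1 = √(μ/r₁) = 7542 m/s; transfer-perigee v_p = √[μ(2/r₁ − 1/a_t)] = 9472 m/s.
Δv₁ = v_p − v_c1 = 1930 m/s.
At r₂: circular v_c2 = √(μ/r₂) = 3906 m/s; transfer-apogee v_a = √[μ(2/r₂ − 1/a_t)] = 2540 m/s.
Δv₂ = v_c2 − v_a = 1366 m/s.
Total Δv = Δv₁ + Δv₂ = 3295 m/s = 3.295 km/s.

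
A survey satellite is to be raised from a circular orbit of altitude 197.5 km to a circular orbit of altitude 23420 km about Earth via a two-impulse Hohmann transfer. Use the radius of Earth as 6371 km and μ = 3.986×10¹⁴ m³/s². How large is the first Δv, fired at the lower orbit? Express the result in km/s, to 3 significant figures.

Δv ≈ 2.18 km/s

r₁ = 6371 + 197.5 = 6568.5 km = 6.5685×10⁶ m.
r₂ = 6371 + 23420 = 29791 km = 2.9791×10⁷ m.
Transfer ellipse a_t = (r₁ + r₂)/2 = 1.818×10⁷ m.
At r₁: circular v_c1 = √(μ/r₁) = 7790 m/s; transfer-perigee v_p = √[μ(2/r₁ − 1/a_t)] = 9972 m/s.
Δv₁ = v_p − v_c1 = 2182 m/s.
= 2.182 km/s.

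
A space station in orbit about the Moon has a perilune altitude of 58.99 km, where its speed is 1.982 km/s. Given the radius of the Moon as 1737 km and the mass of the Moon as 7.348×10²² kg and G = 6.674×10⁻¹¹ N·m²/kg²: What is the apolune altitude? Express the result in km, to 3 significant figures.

apolune altitude ≈ 2870 km

μ = GM = 6.674×10⁻¹¹ × 7.348×10²² = 4.904×10¹² m³/s².
r_p = 1737 + 58.99 = 1796.0 km = 1.796×10⁶ m.
Specific energy ε = v²/2 − μ/r = -7.664×10⁵ J/kg, so a = −μ/(2ε) = 3.199×10⁶ m.
The apsides satisfy r_p + r_a = 2a, so the apolune radius is 2a − r_p = 4.603×10⁶ m = 4602.9 km.
Apolune altitude = 4602.9 − 1737 = 2865.9 km.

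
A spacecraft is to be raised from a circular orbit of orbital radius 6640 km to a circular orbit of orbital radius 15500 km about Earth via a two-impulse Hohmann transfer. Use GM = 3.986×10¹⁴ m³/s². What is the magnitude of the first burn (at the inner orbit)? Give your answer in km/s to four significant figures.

Δv ≈ 1.420 km/s

r₁ = 6640 km = 6.640×10⁶ m.
r₂ = 15500 km = 1.550×10⁷ m.
Transfer ellipse a_t = (r₁ + r₂)/2 = 1.107×10⁷ m.
At r₁: circular v_c1 = √(μ/r₁) = 7748 m/s; transfer-perigee v_p = √[μ(2/r₁ − 1/a_t)] = 9168 m/s.
Δv₁ = v_p − v_c1 = 1420 m/s.
= 1.420 km/s.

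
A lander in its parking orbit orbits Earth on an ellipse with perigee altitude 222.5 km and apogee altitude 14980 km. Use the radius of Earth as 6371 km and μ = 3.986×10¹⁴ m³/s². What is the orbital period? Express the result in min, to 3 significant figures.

r_p = 6371 + 222.5 = 6593.5 km = 6.5935×10⁶ m.
r_a = 6371 + 14980 = 21351 km = 2.1351×10⁷ m.
Semi-major axis a = (r_p + r_a)/2 = (6593.5 + 21351)/2 = 13972 km = 1.397×10⁷ m.
By Kepler's third law T = 2π√(a³/μ) = 2π × 2.616×10³ = 1.644×10⁴ s.
= 273.9 min.

T ≈ 274 min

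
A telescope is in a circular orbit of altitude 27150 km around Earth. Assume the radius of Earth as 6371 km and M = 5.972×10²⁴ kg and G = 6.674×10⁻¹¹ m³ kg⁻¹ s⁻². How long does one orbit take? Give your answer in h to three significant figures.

T ≈ 17.0 h

μ = GM = 6.674×10⁻¹¹ × 5.972×10²⁴ = 3.986×10¹⁴ m³/s².
r = 6371 + 27150 = 33521 km = 3.3521×10⁷ m.
Kepler's third law: T = 2π√(r³/μ) = 2π√((3.352×10⁷)³ / 3.986×10¹⁴).
r³/μ = 9.450×10⁷ s², so T = 2π × 9.721×10³ = 6.108×10⁴ s.
Converting: 6.108×10⁴ s ÷ 3600 = 16.97 h.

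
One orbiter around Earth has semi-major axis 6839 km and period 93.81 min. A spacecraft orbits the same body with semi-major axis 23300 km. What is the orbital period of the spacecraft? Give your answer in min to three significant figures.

Kepler's third law: T² ∝ a³, so T₂ = T₁ (a₂/a₁)^(3/2).
a₂/a₁ = 3.407, (a₂/a₁)^(3/2) = 6.288.
T₂ = 93.81 × 6.288 = 589.9 min.

T₂ ≈ 590 min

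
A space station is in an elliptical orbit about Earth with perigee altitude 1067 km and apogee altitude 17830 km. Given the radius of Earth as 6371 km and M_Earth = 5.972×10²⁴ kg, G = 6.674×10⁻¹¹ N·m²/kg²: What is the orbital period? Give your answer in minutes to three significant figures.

T ≈ 330 minutes

μ = GM = 6.674×10⁻¹¹ × 5.972×10²⁴ = 3.986×10¹⁴ m³/s².
r_p = 6371 + 1067 = 7438.0 km = 7.4380×10⁶ m.
r_a = 6371 + 17830 = 24201 km = 2.4201×10⁷ m.
Semi-major axis a = (r_p + r_a)/2 = (7438.0 + 24201)/2 = 15820 km = 1.582×10⁷ m.
By Kepler's third law T = 2π√(a³/μ) = 2π × 3.152×10³ = 1.980×10⁴ s.
= 330.0 minutes.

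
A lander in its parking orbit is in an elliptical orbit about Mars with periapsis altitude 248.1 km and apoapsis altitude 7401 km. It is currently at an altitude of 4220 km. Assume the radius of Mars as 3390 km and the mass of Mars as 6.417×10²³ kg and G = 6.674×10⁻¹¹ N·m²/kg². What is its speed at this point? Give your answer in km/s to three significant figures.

μ = GM = 6.674×10⁻¹¹ × 6.417×10²³ = 4.283×10¹³ m³/s².
r_p = 3390 + 248.1 = 3638.1 km = 3.6381×10⁶ m.
r_a = 3390 + 7401 = 10791 km = 1.0791×10⁷ m.
r = 3390 + 4220 = 7610.0 km = 7.610×10⁶ m.
Semi-major axis a = (r_p + r_a)/2 = 7214.6 km = 7.215×10⁶ m.
Vis-viva: v² = μ(2/r − 1/a) = 4.283×10¹³ × (2.628×10⁻⁷ − 1.386×10⁻⁷) = 5.319×10⁶ m²/s².
v = 2306 m/s = 2.306 km/s.

v ≈ 2.31 km/s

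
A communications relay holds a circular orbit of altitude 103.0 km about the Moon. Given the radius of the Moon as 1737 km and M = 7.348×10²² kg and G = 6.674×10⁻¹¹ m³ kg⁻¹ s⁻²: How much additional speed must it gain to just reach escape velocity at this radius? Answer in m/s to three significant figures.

μ = GM = 6.674×10⁻¹¹ × 7.348×10²² = 4.904×10¹² m³/s².
r = 1737 + 103.0 = 1840.0 km = 1.8400×10⁶ m.
Circular speed v_c = √(μ/r) = 1633 m/s.
Escape speed v_esc = √(2μ/r) = √2 × v_c = 2309 m/s.
Δv = v_esc − v_c = 676.2 m/s.

Δv ≈ 676 m/s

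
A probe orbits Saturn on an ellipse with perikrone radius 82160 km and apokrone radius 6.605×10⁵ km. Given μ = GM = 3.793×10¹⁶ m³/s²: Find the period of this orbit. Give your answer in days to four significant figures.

Semi-major axis a = (r_p + r_a)/2 = (82160 + 6.6050×10⁵)/2 = 3.7133×10⁵ km = 3.713×10⁸ m.
By Kepler's third law T = 2π√(a³/μ) = 2π × 3.674×10⁴ = 2.308×10⁵ s.
= 2.672 days.

T ≈ 2.672 days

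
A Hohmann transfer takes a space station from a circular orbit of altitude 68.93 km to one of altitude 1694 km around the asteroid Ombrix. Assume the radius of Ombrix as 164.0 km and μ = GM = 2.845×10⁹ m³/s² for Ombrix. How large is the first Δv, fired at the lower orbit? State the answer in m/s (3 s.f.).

Δv ≈ 36.8 m/s

r₁ = 164.0 + 68.93 = 232.93 km = 2.3293×10⁵ m.
r₂ = 164.0 + 1694 = 1858.0 km = 1.8580×10⁶ m.
Transfer ellipse a_t = (r₁ + r₂)/2 = 1.045×10⁶ m.
At r₁: circular v_c1 = √(μ/r₁) = 110.5 m/s; transfer-periapsis v_p = √[μ(2/r₁ − 1/a_t)] = 147.3 m/s.
Δv₁ = v_p − v_c1 = 36.81 m/s.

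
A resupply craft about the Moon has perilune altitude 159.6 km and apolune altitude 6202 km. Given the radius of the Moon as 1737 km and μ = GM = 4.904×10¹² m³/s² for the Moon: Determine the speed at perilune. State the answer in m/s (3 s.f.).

r_p = 1737 + 159.6 = 1896.6 km = 1.8966×10⁶ m.
r_a = 1737 + 6202 = 7939.0 km = 7.9390×10⁶ m.
Semi-major axis a = (r_p + r_a)/2 = 4917.8 km = 4.918×10⁶ m.
Vis-viva: v² = μ(2/r − 1/a) = 4.904×10¹² × (1.055×10⁻⁶ − 2.033×10⁻⁷) = 4.174×10⁶ m²/s².
v = 2043 m/s.

v ≈ 2040 m/s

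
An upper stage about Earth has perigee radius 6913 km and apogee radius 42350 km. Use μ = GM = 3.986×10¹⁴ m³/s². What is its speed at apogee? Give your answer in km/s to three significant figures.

Semi-major axis a = (r_p + r_a)/2 = 24632 km = 2.463×10⁷ m.
Vis-viva: v² = μ(2/r − 1/a) = 3.986×10¹⁴ × (4.723×10⁻⁸ − 4.060×10⁻⁸) = 2.642×10⁶ m²/s².
v = 1625 m/s = 1.625 km/s.

v ≈ 1.63 km/s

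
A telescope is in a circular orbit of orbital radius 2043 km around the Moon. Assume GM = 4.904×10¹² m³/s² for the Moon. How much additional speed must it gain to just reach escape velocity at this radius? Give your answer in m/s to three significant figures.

r = 2043 km = 2.043×10⁶ m.
Circular speed v_c = √(μ/r) = 1549 m/s.
Escape speed v_esc = √(2μ/r) = √2 × v_c = 2191 m/s.
Δv = v_esc − v_c = 641.7 m/s.

Δv ≈ 642 m/s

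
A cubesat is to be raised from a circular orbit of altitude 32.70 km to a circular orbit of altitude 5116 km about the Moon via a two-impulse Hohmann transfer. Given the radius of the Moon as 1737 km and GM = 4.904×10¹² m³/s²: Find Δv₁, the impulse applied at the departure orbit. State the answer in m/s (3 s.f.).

Δv ≈ 434 m/s

r₁ = 1737 + 32.70 = 1769.7 km = 1.7697×10⁶ m.
r₂ = 1737 + 5116 = 6853.0 km = 6.8530×10⁶ m.
Transfer ellipse a_t = (r₁ + r₂)/2 = 4.311×10⁶ m.
At r₁: circular v_c1 = √(μ/r₁) = 1665 m/s; transfer-perilune v_p = √[μ(2/r₁ − 1/a_t)] = 2099 m/s.
Δv₁ = v_p − v_c1 = 434.1 m/s.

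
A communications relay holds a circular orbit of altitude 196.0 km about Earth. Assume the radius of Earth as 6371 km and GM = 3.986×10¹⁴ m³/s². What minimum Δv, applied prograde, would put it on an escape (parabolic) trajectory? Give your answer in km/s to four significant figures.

r = 6371 + 196.0 = 6567.0 km = 6.5670×10⁶ m.
Circular speed v_c = √(μ/r) = 7791 m/s.
Escape speed v_esc = √(2μ/r) = √2 × v_c = 11020 m/s.
Δv = v_esc − v_c = 3227 m/s = 3.227 km/s.

Δv ≈ 3.227 km/s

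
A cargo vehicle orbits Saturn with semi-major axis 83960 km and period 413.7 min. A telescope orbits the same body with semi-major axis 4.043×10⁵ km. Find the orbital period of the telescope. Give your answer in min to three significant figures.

T₂ ≈ 4370 min

Kepler's third law: T² ∝ a³, so T₂ = T₁ (a₂/a₁)^(3/2).
a₂/a₁ = 4.815, (a₂/a₁)^(3/2) = 10.57.
T₂ = 413.7 × 10.57 = 4372 min.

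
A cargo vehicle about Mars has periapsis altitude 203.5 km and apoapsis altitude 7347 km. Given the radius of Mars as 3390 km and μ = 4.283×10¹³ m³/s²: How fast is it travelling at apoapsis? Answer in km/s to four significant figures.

r_p = 3390 + 203.5 = 3593.5 km = 3.5935×10⁶ m.
r_a = 3390 + 7347 = 10737 km = 1.0737×10⁷ m.
Semi-major axis a = (r_p + r_a)/2 = 7165.2 km = 7.165×10⁶ m.
Vis-viva: v² = μ(2/r − 1/a) = 4.283×10¹³ × (1.863×10⁻⁷ − 1.396×10⁻⁷) = 2.001×10⁶ m²/s².
v = 1414 m/s = 1.414 km/s.

v ≈ 1.414 km/s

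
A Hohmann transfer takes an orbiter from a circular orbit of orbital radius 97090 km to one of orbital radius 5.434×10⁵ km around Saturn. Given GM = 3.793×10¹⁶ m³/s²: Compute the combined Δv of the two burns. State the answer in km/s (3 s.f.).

r₁ = 97090 km = 9.709×10⁷ m.
r₂ = 5.434×10⁵ km = 5.434×10⁸ m.
Transfer ellipse a_t = (r₁ + r₂)/2 = 3.202×10⁸ m.
At r₁: circular v_c1 = √(μ/r₁) = 19770 m/s; transfer-perikrone v_p = √[μ(2/r₁ − 1/a_t)] = 25750 m/s.
Δv₁ = v_p − v_c1 = 5981 m/s.
At r₂: circular v_c2 = √(μ/r₂) = 8355 m/s; transfer-apokrone v_a = √[μ(2/r₂ − 1/a_t)] = 4600 m/s.
Δv₂ = v_c2 − v_a = 3755 m/s.
Total Δv = Δv₁ + Δv₂ = 9736 m/s = 9.736 km/s.

Δv_total ≈ 9.74 km/s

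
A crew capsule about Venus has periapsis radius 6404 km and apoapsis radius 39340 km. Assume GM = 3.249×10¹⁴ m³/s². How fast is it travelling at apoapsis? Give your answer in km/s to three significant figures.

Semi-major axis a = (r_p + r_a)/2 = 22872 km = 2.287×10⁷ m.
Vis-viva: v² = μ(2/r − 1/a) = 3.249×10¹⁴ × (5.084×10⁻⁸ − 4.372×10⁻⁸) = 2.312×10⁶ m²/s².
v = 1521 m/s = 1.521 km/s.

v ≈ 1.52 km/s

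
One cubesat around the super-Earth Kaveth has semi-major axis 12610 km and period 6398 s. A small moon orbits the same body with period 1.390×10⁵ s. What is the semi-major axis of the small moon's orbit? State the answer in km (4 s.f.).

Kepler's third law: a³ ∝ T², so a₂ = a₁ (T₂/T₁)^(2/3).
T₂/T₁ = 21.73, (T₂/T₁)^(2/3) = 7.786.
a₂ = 12610 × 7.786 = 98180 km.

a₂ ≈ 98180 km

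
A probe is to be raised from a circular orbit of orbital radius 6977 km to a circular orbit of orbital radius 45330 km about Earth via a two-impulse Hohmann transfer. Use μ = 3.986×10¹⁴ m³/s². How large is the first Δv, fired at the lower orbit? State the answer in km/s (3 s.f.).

Δv ≈ 2.39 km/s

r₁ = 6977 km = 6.977×10⁶ m.
r₂ = 45330 km = 4.533×10⁷ m.
Transfer ellipse a_t = (r₁ + r₂)/2 = 2.615×10⁷ m.
At r₁: circular v_c1 = √(μ/r₁) = 7558 m/s; transfer-perigee v_p = √[μ(2/r₁ − 1/a_t)] = 9951 m/s.
Δv₁ = v_p − v_c1 = 2392 m/s.
= 2.392 km/s.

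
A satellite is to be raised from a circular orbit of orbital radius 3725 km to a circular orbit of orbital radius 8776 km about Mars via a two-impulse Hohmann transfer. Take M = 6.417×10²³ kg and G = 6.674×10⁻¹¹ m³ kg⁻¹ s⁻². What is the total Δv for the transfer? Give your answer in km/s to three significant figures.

Δv_total ≈ 1.13 km/s

μ = GM = 6.674×10⁻¹¹ × 6.417×10²³ = 4.283×10¹³ m³/s².
r₁ = 3725 km = 3.725×10⁶ m.
r₂ = 8776 km = 8.776×10⁶ m.
Transfer ellipse a_t = (r₁ + r₂)/2 = 6.250×10⁶ m.
At r₁: circular v_c1 = √(μ/r₁) = 3391 m/s; transfer-periapsis v_p = √[μ(2/r₁ − 1/a_t)] = 4018 m/s.
Δv₁ = v_p − v_c1 = 627.0 m/s.
At r₂: circular v_c2 = √(μ/r₂) = 2209 m/s; transfer-apoapsis v_a = √[μ(2/r₂ − 1/a_t)] = 1705 m/s.
Δv₂ = v_c2 − v_a = 503.7 m/s.
Total Δv = Δv₁ + Δv₂ = 1131 m/s = 1.131 km/s.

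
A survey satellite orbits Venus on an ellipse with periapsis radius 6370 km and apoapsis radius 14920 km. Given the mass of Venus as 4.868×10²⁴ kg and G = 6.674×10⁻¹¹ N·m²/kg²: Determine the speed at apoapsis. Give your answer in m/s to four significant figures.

μ = GM = 6.674×10⁻¹¹ × 4.868×10²⁴ = 3.249×10¹⁴ m³/s².
Semi-major axis a = (r_p + r_a)/2 = 10645 km = 1.064×10⁷ m.
Vis-viva: v² = μ(2/r − 1/a) = 3.249×10¹⁴ × (1.340×10⁻⁷ − 9.394×10⁻⁸) = 1.303×10⁷ m²/s².
v = 3610 m/s.

v ≈ 3610 m/s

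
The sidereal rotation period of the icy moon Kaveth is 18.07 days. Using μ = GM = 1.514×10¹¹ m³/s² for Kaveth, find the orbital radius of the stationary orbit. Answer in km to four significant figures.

r_sync ≈ 21070 km

T = 18.07 days = 1.561×10⁶ s.
A synchronous orbit has period T, so by Kepler's third law a = (μT²/4π²)^(1/3).
μT²/4π² = 1.514×10¹¹ × (1.561×10⁶)² / 39.48 = 9.348×10²¹ m³.
a = 2.107×10⁷ m = 21065 km.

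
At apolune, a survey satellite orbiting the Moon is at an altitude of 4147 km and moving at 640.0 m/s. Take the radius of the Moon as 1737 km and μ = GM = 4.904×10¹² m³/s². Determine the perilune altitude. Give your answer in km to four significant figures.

perilune altitude ≈ 179.9 km

r_a = 1737 + 4147 = 5884.0 km = 5.884×10⁶ m.
Specific energy ε = v²/2 − μ/r = -6.286×10⁵ J/kg, so a = −μ/(2ε) = 3.900×10⁶ m.
The apsides satisfy r_p + r_a = 2a, so the perilune radius is 2a − r_a = 1.917×10⁶ m = 1916.9 km.
Perilune altitude = 1916.9 − 1737 = 179.88 km.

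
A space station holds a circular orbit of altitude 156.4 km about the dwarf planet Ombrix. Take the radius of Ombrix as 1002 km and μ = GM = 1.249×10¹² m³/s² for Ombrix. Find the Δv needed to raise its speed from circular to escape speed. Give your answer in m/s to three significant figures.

r = 1002 + 156.4 = 1158.4 km = 1.1584×10⁶ m.
Circular speed v_c = √(μ/r) = 1038 m/s.
Escape speed v_esc = √(2μ/r) = √2 × v_c = 1468 m/s.
Δv = v_esc − v_c = 430.1 m/s.

Δv ≈ 430 m/s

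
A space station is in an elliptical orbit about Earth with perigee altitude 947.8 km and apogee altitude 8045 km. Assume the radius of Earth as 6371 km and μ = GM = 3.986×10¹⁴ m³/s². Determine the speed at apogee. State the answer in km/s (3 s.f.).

r_p = 6371 + 947.8 = 7318.8 km = 7.3188×10⁶ m.
r_a = 6371 + 8045 = 14416 km = 1.4416×10⁷ m.
Semi-major axis a = (r_p + r_a)/2 = 10867 km = 1.087×10⁷ m.
Vis-viva: v² = μ(2/r − 1/a) = 3.986×10¹⁴ × (1.387×10⁻⁷ − 9.202×10⁻⁸) = 1.862×10⁷ m²/s².
v = 4315 m/s = 4.315 km/s.

v ≈ 4.32 km/s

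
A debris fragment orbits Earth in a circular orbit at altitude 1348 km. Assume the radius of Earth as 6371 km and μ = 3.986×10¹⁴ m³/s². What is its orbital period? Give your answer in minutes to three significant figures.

T ≈ 112 minutes

r = 6371 + 1348 = 7719.0 km = 7.7190×10⁶ m.
Kepler's third law: T = 2π√(r³/μ) = 2π√((7.719×10⁶)³ / 3.986×10¹⁴).
r³/μ = 1.154×10⁶ s², so T = 2π × 1.074×10³ = 6.749×10³ s.
Converting: 6.749×10³ s ÷ 60.00 = 112.5 minutes.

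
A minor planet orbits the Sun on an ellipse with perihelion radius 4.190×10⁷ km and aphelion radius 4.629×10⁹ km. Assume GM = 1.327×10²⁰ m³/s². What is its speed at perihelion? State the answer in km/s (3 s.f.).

Semi-major axis a = (r_p + r_a)/2 = 2.3354×10⁹ km = 2.335×10¹² m.
Vis-viva: v² = μ(2/r − 1/a) = 1.327×10²⁰ × (4.773×10⁻¹¹ − 4.282×10⁻¹³) = 6.277×10⁹ m²/s².
v = 79230 m/s = 79.23 km/s.

v ≈ 79.2 km/s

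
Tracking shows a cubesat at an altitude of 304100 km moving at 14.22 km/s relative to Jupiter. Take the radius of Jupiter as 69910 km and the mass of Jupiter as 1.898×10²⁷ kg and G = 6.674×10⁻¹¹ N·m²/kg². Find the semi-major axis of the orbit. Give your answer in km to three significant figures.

μ = GM = 6.674×10⁻¹¹ × 1.898×10²⁷ = 1.267×10¹⁷ m³/s².
r = 69910 + 304100 = 3.7401×10⁵ km = 3.740×10⁸ m.
Specific orbital energy ε = v²/2 − μ/r = (14220)²/2 − 1.267×10¹⁷/3.740×10⁸ = -2.376×10⁸ J/kg.
Since ε = −μ/(2a), a = −μ/(2ε) = 2.666×10⁸ m = 2.6659×10⁵ km.

a ≈ 2.67×10⁵ km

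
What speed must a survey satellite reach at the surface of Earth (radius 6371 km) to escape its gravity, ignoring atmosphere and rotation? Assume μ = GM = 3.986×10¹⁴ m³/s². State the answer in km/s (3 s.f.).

r = R = 6.371×10⁶ m.
Escape speed v_esc = √(2μ/r) = √(2 × 3.986×10¹⁴ / 6.371×10⁶) = √(1.251×10⁸) = 11190 m/s.
= 11.19 km/s.

v_esc ≈ 11.2 km/s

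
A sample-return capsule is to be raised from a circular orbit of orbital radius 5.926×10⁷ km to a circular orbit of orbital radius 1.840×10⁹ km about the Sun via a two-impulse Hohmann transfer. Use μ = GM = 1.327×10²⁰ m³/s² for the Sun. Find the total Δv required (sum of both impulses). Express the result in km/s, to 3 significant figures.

r₁ = 5.926×10⁷ km = 5.926×10¹⁰ m.
r₂ = 1.840×10⁹ km = 1.840×10¹² m.
Transfer ellipse a_t = (r₁ + r₂)/2 = 9.496×10¹¹ m.
At r₁: circular v_c1 = √(μ/r₁) = 47320 m/s; transfer-perihelion v_p = √[μ(2/r₁ − 1/a_t)] = 65870 m/s.
Δv₁ = v_p − v_c1 = 18550 m/s.
At r₂: circular v_c2 = √(μ/r₂) = 8492 m/s; transfer-aphelion v_a = √[μ(2/r₂ − 1/a_t)] = 2121 m/s.
Δv₂ = v_c2 − v_a = 6371 m/s.
Total Δv = Δv₁ + Δv₂ = 24920 m/s = 24.92 km/s.

Δv_total ≈ 24.9 km/s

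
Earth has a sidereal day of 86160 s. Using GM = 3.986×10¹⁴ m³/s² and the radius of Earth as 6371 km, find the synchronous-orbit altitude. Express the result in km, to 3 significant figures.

h_sync ≈ 35800 km

A synchronous orbit has period T, so by Kepler's third law a = (μT²/4π²)^(1/3).
μT²/4π² = 3.986×10¹⁴ × (8.616×10⁴)² / 39.48 = 7.495×10²² m³.
a = 4.216×10⁷ m = 42163 km.
Altitude h = a − R = 42163 − 6371 = 35792 km.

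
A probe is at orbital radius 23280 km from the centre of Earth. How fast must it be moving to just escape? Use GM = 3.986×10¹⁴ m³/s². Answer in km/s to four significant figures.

r = 23280 km = 2.328×10⁷ m.
Escape speed v_esc = √(2μ/r) = √(2 × 3.986×10¹⁴ / 2.328×10⁷) = √(3.424×10⁷) = 5852 m/s.
= 5.852 km/s.

v_esc ≈ 5.852 km/s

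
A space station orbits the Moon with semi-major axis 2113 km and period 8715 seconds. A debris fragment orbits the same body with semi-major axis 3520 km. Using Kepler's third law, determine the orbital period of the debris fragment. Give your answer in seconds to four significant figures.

T₂ ≈ 18740 seconds

Kepler's third law: T² ∝ a³, so T₂ = T₁ (a₂/a₁)^(3/2).
a₂/a₁ = 1.666, (a₂/a₁)^(3/2) = 2.150.
T₂ = 8715 × 2.150 = 18740 seconds.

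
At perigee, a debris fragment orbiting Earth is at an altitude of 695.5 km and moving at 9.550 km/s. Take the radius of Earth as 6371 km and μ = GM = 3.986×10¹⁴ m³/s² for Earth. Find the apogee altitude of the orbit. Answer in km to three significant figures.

r_p = 6371 + 695.5 = 7066.5 km = 7.066×10⁶ m.
Specific energy ε = v²/2 − μ/r = -1.081×10⁷ J/kg, so a = −μ/(2ε) = 1.844×10⁷ m.
The apsides satisfy r_p + r_a = 2a, so the apogee radius is 2a − r_p = 2.982×10⁷ m = 29821 km.
Apogee altitude = 29821 − 6371 = 23450 km.

apogee altitude ≈ 23500 km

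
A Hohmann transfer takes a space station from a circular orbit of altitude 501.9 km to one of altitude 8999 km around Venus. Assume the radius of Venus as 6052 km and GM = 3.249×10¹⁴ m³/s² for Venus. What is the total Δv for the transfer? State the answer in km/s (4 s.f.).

r₁ = 6052 + 501.9 = 6553.9 km = 6.5539×10⁶ m.
r₂ = 6052 + 8999 = 15051 km = 1.5051×10⁷ m.
Transfer ellipse a_t = (r₁ + r₂)/2 = 1.080×10⁷ m.
At r₁: circular v_c1 = √(μ/r₁) = 7041 m/s; transfer-periapsis v_p = √[μ(2/r₁ − 1/a_t)] = 8311 m/s.
Δv₁ = v_p − v_c1 = 1270 m/s.
At r₂: circular v_c2 = √(μ/r₂) = 4646 m/s; transfer-apoapsis v_a = √[μ(2/r₂ − 1/a_t)] = 3619 m/s.
Δv₂ = v_c2 − v_a = 1027 m/s.
Total Δv = Δv₁ + Δv₂ = 2297 m/s = 2.297 km/s.

Δv_total ≈ 2.297 km/s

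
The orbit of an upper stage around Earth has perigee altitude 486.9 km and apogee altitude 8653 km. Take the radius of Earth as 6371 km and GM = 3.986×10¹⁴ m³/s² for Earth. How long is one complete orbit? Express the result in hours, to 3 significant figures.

T ≈ 3.16 hours

r_p = 6371 + 486.9 = 6857.9 km = 6.8579×10⁶ m.
r_a = 6371 + 8653 = 15024 km = 1.5024×10⁷ m.
Semi-major axis a = (r_p + r_a)/2 = (6857.9 + 15024)/2 = 10941 km = 1.094×10⁷ m.
By Kepler's third law T = 2π√(a³/μ) = 2π × 1.813×10³ = 1.139×10⁴ s.
= 3.164 hours.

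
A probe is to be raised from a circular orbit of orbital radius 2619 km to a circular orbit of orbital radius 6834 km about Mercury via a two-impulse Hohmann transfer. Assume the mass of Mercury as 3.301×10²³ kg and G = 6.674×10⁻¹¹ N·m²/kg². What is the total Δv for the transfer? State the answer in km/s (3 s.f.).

Δv_total ≈ 1.05 km/s

μ = GM = 6.674×10⁻¹¹ × 3.301×10²³ = 2.203×10¹³ m³/s².
r₁ = 2619 km = 2.619×10⁶ m.
r₂ = 6834 km = 6.834×10⁶ m.
Transfer ellipse a_t = (r₁ + r₂)/2 = 4.726×10⁶ m.
At r₁: circular v_c1 = √(μ/r₁) = 2900 m/s; transfer-periherm v_p = √[μ(2/r₁ − 1/a_t)] = 3488 m/s.
Δv₁ = v_p − v_c1 = 587.2 m/s.
At r₂: circular v_c2 = √(μ/r₂) = 1795 m/s; transfer-apoherm v_a = √[μ(2/r₂ − 1/a_t)] = 1337 m/s.
Δv₂ = v_c2 − v_a = 458.9 m/s.
Total Δv = Δv₁ + Δv₂ = 1046 m/s = 1.046 km/s.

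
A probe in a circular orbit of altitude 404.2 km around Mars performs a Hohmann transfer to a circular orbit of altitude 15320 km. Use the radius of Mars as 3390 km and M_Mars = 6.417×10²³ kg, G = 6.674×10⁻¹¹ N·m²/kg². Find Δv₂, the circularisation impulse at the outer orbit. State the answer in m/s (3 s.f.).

μ = GM = 6.674×10⁻¹¹ × 6.417×10²³ = 4.283×10¹³ m³/s².
r₁ = 3390 + 404.2 = 3794.2 km = 3.7942×10⁶ m.
r₂ = 3390 + 15320 = 18710 km = 1.8710×10⁷ m.
Transfer ellipse a_t = (r₁ + r₂)/2 = 1.125×10⁷ m.
At r₁: circular v_c1 = √(μ/r₁) = 3360 m/s; transfer-periapsis v_p = √[μ(2/r₁ − 1/a_t)] = 4332 m/s.
At r₂: circular v_c2 = √(μ/r₂) = 1513 m/s; transfer-apoapsis v_a = √[μ(2/r₂ − 1/a_t)] = 878.5 m/s.
Δv₂ = v_c2 − v_a = 634.4 m/s.

Δv ≈ 634 m/s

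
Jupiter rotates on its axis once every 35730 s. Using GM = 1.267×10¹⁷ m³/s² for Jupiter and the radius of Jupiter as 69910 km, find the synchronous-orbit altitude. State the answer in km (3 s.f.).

A synchronous orbit has period T, so by Kepler's third law a = (μT²/4π²)^(1/3).
μT²/4π² = 1.267×10¹⁷ × (3.573×10⁴)² / 39.48 = 4.097×10²⁴ m³.
a = 1.600×10⁸ m = 1.6002×10⁵ km.
Altitude h = a − R = 1.6002×10⁵ − 69910 = 90105 km.

h_sync ≈ 90100 km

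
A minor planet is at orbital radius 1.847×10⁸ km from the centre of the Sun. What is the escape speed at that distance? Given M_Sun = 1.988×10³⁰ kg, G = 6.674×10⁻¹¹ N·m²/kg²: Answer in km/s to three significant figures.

μ = GM = 6.674×10⁻¹¹ × 1.988×10³⁰ = 1.327×10²⁰ m³/s².
r = 1.847×10⁸ km = 1.847×10¹¹ m.
Escape speed v_esc = √(2μ/r) = √(2 × 1.327×10²⁰ / 1.847×10¹¹) = √(1.437×10⁹) = 37900 m/s.
= 37.90 km/s.

v_esc ≈ 37.9 km/s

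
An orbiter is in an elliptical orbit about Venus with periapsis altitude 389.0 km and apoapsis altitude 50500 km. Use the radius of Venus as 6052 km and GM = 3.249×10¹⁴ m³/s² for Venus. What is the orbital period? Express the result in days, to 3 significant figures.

r_p = 6052 + 389.0 = 6441.0 km = 6.4410×10⁶ m.
r_a = 6052 + 50500 = 56552 km = 5.6552×10⁷ m.
Semi-major axis a = (r_p + r_a)/2 = (6441.0 + 56552)/2 = 31496 km = 3.150×10⁷ m.
By Kepler's third law T = 2π√(a³/μ) = 2π × 9.807×10³ = 6.162×10⁴ s.
= 0.7132 days.

T ≈ 0.713 days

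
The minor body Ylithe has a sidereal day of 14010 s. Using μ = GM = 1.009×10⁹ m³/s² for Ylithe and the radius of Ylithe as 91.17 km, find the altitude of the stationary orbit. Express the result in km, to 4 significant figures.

A synchronous orbit has period T, so by Kepler's third law a = (μT²/4π²)^(1/3).
μT²/4π² = 1.009×10⁹ × (1.401×10⁴)² / 39.48 = 5.017×10¹⁵ m³.
a = 1.712×10⁵ m = 171.19 km.
Altitude h = a − R = 171.19 − 91.17 = 80.016 km.

h_sync ≈ 80.02 km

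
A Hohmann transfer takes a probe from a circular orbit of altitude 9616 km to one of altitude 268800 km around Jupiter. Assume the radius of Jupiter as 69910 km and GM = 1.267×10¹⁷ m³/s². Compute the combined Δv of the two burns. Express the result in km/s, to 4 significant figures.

r₁ = 69910 + 9616 = 79526 km = 7.9526×10⁷ m.
r₂ = 69910 + 268800 = 338710 km = 3.3871×10⁸ m.
Transfer ellipse a_t = (r₁ + r₂)/2 = 2.091×10⁸ m.
At r₁: circular v_c1 = √(μ/r₁) = 39910 m/s; transfer-perijove v_p = √[μ(2/r₁ − 1/a_t)] = 50800 m/s.
Δv₁ = v_p − v_c1 = 10880 m/s.
At r₂: circular v_c2 = √(μ/r₂) = 19340 m/s; transfer-apojove v_a = √[μ(2/r₂ − 1/a_t)] = 11930 m/s.
Δv₂ = v_c2 − v_a = 7414 m/s.
Total Δv = Δv₁ + Δv₂ = 18300 m/s = 18.30 km/s.

Δv_total ≈ 18.30 km/s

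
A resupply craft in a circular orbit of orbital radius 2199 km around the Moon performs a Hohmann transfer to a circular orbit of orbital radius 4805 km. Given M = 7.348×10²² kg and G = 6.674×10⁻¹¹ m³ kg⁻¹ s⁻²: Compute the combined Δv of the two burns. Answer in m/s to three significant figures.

Δv_total ≈ 466 m/s

μ = GM = 6.674×10⁻¹¹ × 7.348×10²² = 4.904×10¹² m³/s².
r₁ = 2199 km = 2.199×10⁶ m.
r₂ = 4805 km = 4.805×10⁶ m.
Transfer ellipse a_t = (r₁ + r₂)/2 = 3.502×10⁶ m.
At r₁: circular v_c1 = √(μ/r₁) = 1493 m/s; transfer-perilune v_p = √[μ(2/r₁ − 1/a_t)] = 1749 m/s.
Δv₁ = v_p − v_c1 = 255.9 m/s.
At r₂: circular v_c2 = √(μ/r₂) = 1010 m/s; transfer-apolune v_a = √[μ(2/r₂ − 1/a_t)] = 800.5 m/s.
Δv₂ = v_c2 − v_a = 209.7 m/s.
Total Δv = Δv₁ + Δv₂ = 465.6 m/s.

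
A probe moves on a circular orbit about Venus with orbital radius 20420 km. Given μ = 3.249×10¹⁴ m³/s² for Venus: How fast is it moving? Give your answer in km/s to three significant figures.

v ≈ 3.99 km/s

r = 20420 km = 2.042×10⁷ m.
For a circular orbit v = √(μ/r) = √(3.249×10¹⁴ / 2.042×10⁷) = √(1.591×10⁷) = 3989 m/s.
That is 3.989 km/s.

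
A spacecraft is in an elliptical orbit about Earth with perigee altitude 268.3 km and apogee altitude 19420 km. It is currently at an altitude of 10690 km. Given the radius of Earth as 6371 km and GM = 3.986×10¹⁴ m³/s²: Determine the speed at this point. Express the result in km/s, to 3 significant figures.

r_p = 6371 + 268.3 = 6639.3 km = 6.6393×10⁶ m.
r_a = 6371 + 19420 = 25791 km = 2.5791×10⁷ m.
r = 6371 + 10690 = 17061 km = 1.706×10⁷ m.
Semi-major axis a = (r_p + r_a)/2 = 16215 km = 1.622×10⁷ m.
Vis-viva: v² = μ(2/r − 1/a) = 3.986×10¹⁴ × (1.172×10⁻⁷ − 6.167×10⁻⁸) = 2.214×10⁷ m²/s².
v = 4706 m/s = 4.706 km/s.

v ≈ 4.71 km/s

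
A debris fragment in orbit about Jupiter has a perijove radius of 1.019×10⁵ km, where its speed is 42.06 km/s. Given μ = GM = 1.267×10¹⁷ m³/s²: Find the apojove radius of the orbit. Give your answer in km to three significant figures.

r_p = 1.019×10⁸ m.
Specific energy ε = v²/2 − μ/r = -3.589×10⁸ J/kg, so a = −μ/(2ε) = 1.765×10⁸ m.
The apsides satisfy r_p + r_a = 2a, so the apojove radius is 2a − r_p = 2.512×10⁸ m = 2.5117×10⁵ km.

apojove radius ≈ 2.51×10⁵ km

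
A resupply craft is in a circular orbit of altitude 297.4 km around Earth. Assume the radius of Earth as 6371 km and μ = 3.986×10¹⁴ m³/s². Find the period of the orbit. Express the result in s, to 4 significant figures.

r = 6371 + 297.4 = 6668.4 km = 6.6684×10⁶ m.
Kepler's third law: T = 2π√(r³/μ) = 2π√((6.668×10⁶)³ / 3.986×10¹⁴).
r³/μ = 7.439×10⁵ s², so T = 2π × 8.625×10² = 5.419×10³ s.

T ≈ 5419 s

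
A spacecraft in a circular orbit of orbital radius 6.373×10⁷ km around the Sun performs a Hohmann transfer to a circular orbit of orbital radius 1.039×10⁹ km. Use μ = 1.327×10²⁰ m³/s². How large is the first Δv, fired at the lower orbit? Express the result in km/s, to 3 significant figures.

r₁ = 6.373×10⁷ km = 6.373×10¹⁰ m.
r₂ = 1.039×10⁹ km = 1.039×10¹² m.
Transfer ellipse a_t = (r₁ + r₂)/2 = 5.514×10¹¹ m.
At r₁: circular v_c1 = √(μ/r₁) = 45630 m/s; transfer-perihelion v_p = √[μ(2/r₁ − 1/a_t)] = 62640 m/s.
Δv₁ = v_p − v_c1 = 17010 m/s.
= 17.01 km/s.

Δv ≈ 17.0 km/s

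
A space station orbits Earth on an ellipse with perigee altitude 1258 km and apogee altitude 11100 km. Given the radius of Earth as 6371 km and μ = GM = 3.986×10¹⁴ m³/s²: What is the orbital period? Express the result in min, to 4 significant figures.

r_p = 6371 + 1258 = 7629.0 km = 7.6290×10⁶ m.
r_a = 6371 + 11100 = 17471 km = 1.7471×10⁷ m.
Semi-major axis a = (r_p + r_a)/2 = (7629.0 + 17471)/2 = 12550 km = 1.255×10⁷ m.
By Kepler's third law T = 2π√(a³/μ) = 2π × 2.227×10³ = 1.399×10⁴ s.
= 233.2 min.

T ≈ 233.2 min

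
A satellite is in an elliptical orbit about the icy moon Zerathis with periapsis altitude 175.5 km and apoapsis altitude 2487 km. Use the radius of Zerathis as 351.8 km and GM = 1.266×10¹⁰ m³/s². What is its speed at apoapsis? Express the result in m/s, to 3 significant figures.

r_p = 351.8 + 175.5 = 527.30 km = 5.2730×10⁵ m.
r_a = 351.8 + 2487 = 2838.8 km = 2.8388×10⁶ m.
Semi-major axis a = (r_p + r_a)/2 = 1683.1 km = 1.683×10⁶ m.
Vis-viva: v² = μ(2/r − 1/a) = 1.266×10¹⁰ × (7.045×10⁻⁷ − 5.942×10⁻⁷) = 1.397×10³ m²/s².
v = 37.38 m/s.

v ≈ 37.4 m/s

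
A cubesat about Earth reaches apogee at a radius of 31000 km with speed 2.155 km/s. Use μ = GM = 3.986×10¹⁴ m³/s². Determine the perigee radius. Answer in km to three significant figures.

r_a = 3.100×10⁷ m.
Specific energy ε = v²/2 − μ/r = -1.054×10⁷ J/kg, so a = −μ/(2ε) = 1.892×10⁷ m.
The apsides satisfy r_p + r_a = 2a, so the perigee radius is 2a − r_a = 6.832×10⁶ m = 6832.0 km.

perigee radius ≈ 6830 km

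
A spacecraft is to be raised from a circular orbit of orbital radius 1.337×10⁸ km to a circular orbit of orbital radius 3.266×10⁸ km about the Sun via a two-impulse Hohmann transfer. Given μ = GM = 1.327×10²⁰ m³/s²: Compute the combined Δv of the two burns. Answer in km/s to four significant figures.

r₁ = 1.337×10⁸ km = 1.337×10¹¹ m.
r₂ = 3.266×10⁸ km = 3.266×10¹¹ m.
Transfer ellipse a_t = (r₁ + r₂)/2 = 2.302×10¹¹ m.
At r₁: circular v_c1 = √(μ/r₁) = 31500 m/s; transfer-perihelion v_p = √[μ(2/r₁ − 1/a_t)] = 37530 m/s.
Δv₁ = v_p − v_c1 = 6025 m/s.
At r₂: circular v_c2 = √(μ/r₂) = 20160 m/s; transfer-aphelion v_a = √[μ(2/r₂ − 1/a_t)] = 15360 m/s.
Δv₂ = v_c2 − v_a = 4794 m/s.
Total Δv = Δv₁ + Δv₂ = 10820 m/s = 10.82 km/s.

Δv_total ≈ 10.82 km/s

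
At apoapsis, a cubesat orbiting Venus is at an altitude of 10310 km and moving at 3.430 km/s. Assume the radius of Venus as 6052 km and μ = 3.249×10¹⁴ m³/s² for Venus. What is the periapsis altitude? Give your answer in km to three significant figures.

r_a = 6052 + 10310 = 16362 km = 1.636×10⁷ m.
Specific energy ε = v²/2 − μ/r = -1.397×10⁷ J/kg, so a = −μ/(2ε) = 1.162×10⁷ m.
The apsides satisfy r_p + r_a = 2a, so the periapsis radius is 2a − r_a = 6.887×10⁶ m = 6887.4 km.
Periapsis altitude = 6887.4 − 6052 = 835.43 km.

periapsis altitude ≈ 835 km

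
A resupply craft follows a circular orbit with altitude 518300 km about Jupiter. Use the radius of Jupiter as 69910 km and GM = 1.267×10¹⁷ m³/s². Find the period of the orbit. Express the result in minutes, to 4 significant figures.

r = 69910 + 518300 = 588210 km = 5.8821×10⁸ m.
Kepler's third law: T = 2π√(r³/μ) = 2π√((5.882×10⁸)³ / 1.267×10¹⁷).
r³/μ = 1.606×10⁹ s², so T = 2π × 4.008×10⁴ = 2.518×10⁵ s.
Converting: 2.518×10⁵ s ÷ 60.00 = 4197 minutes.

T ≈ 4197 minutes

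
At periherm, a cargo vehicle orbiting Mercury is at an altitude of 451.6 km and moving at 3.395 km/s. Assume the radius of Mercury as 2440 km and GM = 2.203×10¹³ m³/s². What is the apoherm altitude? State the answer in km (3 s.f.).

r_p = 2440 + 451.6 = 2891.6 km = 2.892×10⁶ m.
Specific energy ε = v²/2 − μ/r = -1.856×10⁶ J/kg, so a = −μ/(2ε) = 5.936×10⁶ m.
The apsides satisfy r_p + r_a = 2a, so the apoherm radius is 2a − r_p = 8.981×10⁶ m = 8980.5 km.
Apoherm altitude = 8980.5 − 2440 = 6540.5 km.

apoherm altitude ≈ 6540 km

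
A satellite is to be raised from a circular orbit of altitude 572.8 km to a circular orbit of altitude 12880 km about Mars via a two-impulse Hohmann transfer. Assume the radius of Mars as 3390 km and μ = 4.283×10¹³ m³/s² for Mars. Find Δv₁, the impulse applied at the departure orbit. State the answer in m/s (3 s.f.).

Δv ≈ 882 m/s

r₁ = 3390 + 572.8 = 3962.8 km = 3.9628×10⁶ m.
r₂ = 3390 + 12880 = 16270 km = 1.6270×10⁷ m.
Transfer ellipse a_t = (r₁ + r₂)/2 = 1.012×10⁷ m.
At r₁: circular v_c1 = √(μ/r₁) = 3288 m/s; transfer-periapsis v_p = √[μ(2/r₁ − 1/a_t)] = 4169 m/s.
Δv₁ = v_p − v_c1 = 881.7 m/s.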